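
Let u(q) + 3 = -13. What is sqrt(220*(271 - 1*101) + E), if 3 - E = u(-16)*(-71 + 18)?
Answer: sqrt(36555) ≈ 191.19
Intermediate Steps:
u(q) = -16 (u(q) = -3 - 13 = -16)
E = -845 (E = 3 - (-16)*(-71 + 18) = 3 - (-16)*(-53) = 3 - 1*848 = 3 - 848 = -845)
sqrt(220*(271 - 1*101) + E) = sqrt(220*(271 - 1*101) - 845) = sqrt(220*(271 - 101) - 845) = sqrt(220*170 - 845) = sqrt(37400 - 845) = sqrt(36555)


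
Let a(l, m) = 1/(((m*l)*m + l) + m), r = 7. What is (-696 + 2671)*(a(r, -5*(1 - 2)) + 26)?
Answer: 9604425/187 ≈ 51361.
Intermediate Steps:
a(l, m) = 1/(l + m + l*m²) (a(l, m) = 1/(((l*m)*m + l) + m) = 1/((l*m² + l) + m) = 1/((l + l*m²) + m) = 1/(l + m + l*m²))
(-696 + 2671)*(a(r, -5*(1 - 2)) + 26) = (-696 + 2671)*(1/(7 - 5*(1 - 2) + 7*(-5*(1 - 2))²) + 26) = 1975*(1/(7 - 5*(-1) + 7*(-5*(-1))²) + 26) = 1975*(1/(7 + 5 + 7*5²) + 26) = 1975*(1/(7 + 5 + 7*25) + 26) = 1975*(1/(7 + 5 + 175) + 26) = 1975*(1/187 + 26) = 1975*(4863/187) = 9604425/187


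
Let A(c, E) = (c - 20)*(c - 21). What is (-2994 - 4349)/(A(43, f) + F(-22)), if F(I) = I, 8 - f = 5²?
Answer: -7343/484 ≈ -15.171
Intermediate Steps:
f = -17 (f = 8 - 1*5² = 8 - 1*25 = 8 - 25 = -17)
A(c, E) = (-21 + c)*(-20 + c) (A(c, E) = (-20 + c)*(-21 + c) = (-21 + c)*(-20 + c))
(-2994 - 4349)/(A(43, f) + F(-22)) = (-2994 - 4349)/((420 + 43² - 41*43) - 22) = -7343/((420 + 1849 - 1763) - 22) = -7343/(506 - 22) = -7343/484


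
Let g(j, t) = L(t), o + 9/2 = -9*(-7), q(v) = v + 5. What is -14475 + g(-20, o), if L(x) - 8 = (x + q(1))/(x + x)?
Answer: -1128383/78 ≈ -14466.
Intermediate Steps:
q(v) = 5 + v
o = 117/2 (o = -9/2 - 9*(-7) = -9/2 + 63 = 117/2 ≈ 58.500)
L(x) = 8 + (6 + x)/(2*x) (L(x) = 8 + (x + (5 + 1))/(x + x) = 8 + (x + 6)/((2*x)) = 8 + (6 + x)*(1/(2*x)) = 8 + (6 + x)/(2*x))
g(j, t) = 17/2 + 3/t
-14475 + g(-20, o) = -14475 + (17/2 + 3/(117/2)) = -14475 + (17/2 + 3*(2/117)) = -14475 + (17/2 + 2/39) = -14475 + 667/78 = -1128383/78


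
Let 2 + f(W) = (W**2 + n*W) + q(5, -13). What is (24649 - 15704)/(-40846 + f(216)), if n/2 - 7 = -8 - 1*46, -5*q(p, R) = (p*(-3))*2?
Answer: -1789/2898 ≈ -0.61732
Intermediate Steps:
q(p, R) = 6*p/5 (q(p, R) = -p*(-3)*2/5 = -(-3*p)*2/5 = -(-6)*p/5 = 6*p/5)
n = -94 (n = 14 + 2*(-8 - 1*46) = 14 + 2*(-8 - 46) = 14 + 2*(-54) = 14 - 108 = -94)
f(W) = 4 + W**2 - 94*W (f(W) = -2 + ((W**2 - 94*W) + (6/5)*5) = -2 + ((W**2 - 94*W) + 6) = -2 + (6 + W**2 - 94*W) = 4 + W**2 - 94*W)
(24649 - 15704)/(-40846 + f(216)) = (24649 - 15704)/(-40846 + (4 + 216**2 - 94*216)) = 8945/(-40846 + (4 + 46656 - 20304)) = 8945/(-40846 + 26356) = 8945/(-14490) = 8945*(-1/14490) = -1789/2898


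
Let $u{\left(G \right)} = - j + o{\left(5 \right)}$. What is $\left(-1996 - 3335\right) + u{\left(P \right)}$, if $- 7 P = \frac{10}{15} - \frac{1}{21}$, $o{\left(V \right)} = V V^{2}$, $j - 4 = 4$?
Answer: $-5214$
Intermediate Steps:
$j = 8$ ($j = 4 + 4 = 8$)
$o{\left(V \right)} = V^{3}$
$P = - \frac{13}{147}$ ($P = - \frac{\frac{10}{15} - \frac{1}{21}}{7} = - \frac{10 \cdot \frac{1}{15} - \frac{1}{21}}{7} = - \frac{\frac{2}{3} - \frac{1}{21}}{7} = \left(- \frac{1}{7}\right) \frac{13}{21} = - \frac{13}{147} \approx -0.088435$)
$u{\left(G \right)} = 117$ ($u{\left(G \right)} = \left(-1\right) 8 + 5^{3} = -8 + 125 = 117$)
$\left(-1996 - 3335\right) + u{\left(P \right)} = \left(-1996 - 3335\right) + 117 = -5331 + 117 = -5214$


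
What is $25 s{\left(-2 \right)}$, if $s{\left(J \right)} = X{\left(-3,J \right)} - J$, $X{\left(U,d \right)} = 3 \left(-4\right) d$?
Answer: $650$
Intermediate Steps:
$X{\left(U,d \right)} = - 12 d$
$s{\left(J \right)} = - 13 J$ ($s{\left(J \right)} = - 12 J - J = - 13 J$)
$25 s{\left(-2 \right)} = 25 \left(\left(-13\right) \left(-2\right)\right) = 25 \cdot 26 = 650$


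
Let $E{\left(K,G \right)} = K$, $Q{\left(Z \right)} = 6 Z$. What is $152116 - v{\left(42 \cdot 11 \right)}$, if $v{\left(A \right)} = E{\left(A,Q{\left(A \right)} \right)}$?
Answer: $151654$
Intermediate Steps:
$v{\left(A \right)} = A$
$152116 - v{\left(42 \cdot 11 \right)} = 152116 - 42 \cdot 11 = 152116 - 462 = 151654$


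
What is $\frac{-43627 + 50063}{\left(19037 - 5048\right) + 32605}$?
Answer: $\frac{3218}{23297} \approx 0.13813$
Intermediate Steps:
$\frac{-43627 + 50063}{\left(19037 - 5048\right) + 32605} = \frac{6436}{13989 + 32605} = \frac{6436}{46594} = 6436 \cdot \frac{1}{46594} = \frac{3218}{23297}$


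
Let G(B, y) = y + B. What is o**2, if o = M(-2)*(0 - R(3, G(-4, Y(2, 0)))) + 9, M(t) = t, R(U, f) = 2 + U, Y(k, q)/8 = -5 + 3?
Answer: 361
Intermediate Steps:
Y(k, q) = -16 (Y(k, q) = 8*(-5 + 3) = 8*(-2) = -16)
G(B, y) = B + y
o = 19 (o = -2*(0 - (2 + 3)) + 9 = -2*(0 - 1*5) + 9 = -2*(0 - 5) + 9 = -2*(-5) + 9 = 10 + 9 = 19)
o**2 = 19**2 = 361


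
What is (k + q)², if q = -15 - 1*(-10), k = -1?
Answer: 36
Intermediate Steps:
q = -5 (q = -15 + 10 = -5)
(k + q)² = (-1 - 5)² = (-6)² = 36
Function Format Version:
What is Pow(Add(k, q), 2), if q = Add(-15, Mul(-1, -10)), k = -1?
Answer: 36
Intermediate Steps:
q = -5 (q = Add(-15, 10) = -5)
Pow(Add(k, q), 2) = Pow(Add(-1, -5), 2) = Pow(-6, 2) = 36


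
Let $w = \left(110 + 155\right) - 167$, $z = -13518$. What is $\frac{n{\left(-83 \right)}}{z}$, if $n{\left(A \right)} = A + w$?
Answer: $- \frac{5}{4506} \approx -0.0011096$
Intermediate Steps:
$w = 98$ ($w = 265 - 167 = 98$)
$n{\left(A \right)} = 98 + A$ ($n{\left(A \right)} = A + 98 = 98 + A$)
$\frac{n{\left(-83 \right)}}{z} = \frac{98 - 83}{-13518} = 15 \left(- \frac{1}{13518}\right) = - \frac{5}{4506}$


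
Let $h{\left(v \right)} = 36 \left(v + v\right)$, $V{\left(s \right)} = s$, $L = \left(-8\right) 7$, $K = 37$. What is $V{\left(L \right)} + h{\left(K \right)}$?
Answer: $2608$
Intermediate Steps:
$L = -56$
$h{\left(v \right)} = 72 v$ ($h{\left(v \right)} = 36 \cdot 2 v = 72 v$)
$V{\left(L \right)} + h{\left(K \right)} = -56 + 72 \cdot 37 = -56 + 2664 = 2608$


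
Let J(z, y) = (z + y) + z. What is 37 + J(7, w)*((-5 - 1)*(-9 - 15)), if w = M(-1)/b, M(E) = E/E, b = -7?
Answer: 14227/7 ≈ 2032.4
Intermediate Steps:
M(E) = 1
w = -⅐ (w = 1/(-7) = 1*(-⅐) = -⅐ ≈ -0.14286)
J(z, y) = y + 2*z (J(z, y) = (y + z) + z = y + 2*z)
37 + J(7, w)*((-5 - 1)*(-9 - 15)) = 37 + (-⅐ + 2*7)*((-5 - 1)*(-9 - 15)) = 37 + (-⅐ + 14)*(-6*(-24)) = 37 + (97/7)*144 = 37 + 13968/7 = 14227/7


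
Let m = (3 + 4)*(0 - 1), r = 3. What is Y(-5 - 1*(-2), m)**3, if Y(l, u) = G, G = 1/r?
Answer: 1/27 ≈ 0.037037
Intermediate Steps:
m = -7 (m = 7*(-1) = -7)
G = 1/3 ≈ 0.33333
Y(l, u) = 1/3
Y(-5 - 1*(-2), m)**3 = (1/3)**3 = 1/27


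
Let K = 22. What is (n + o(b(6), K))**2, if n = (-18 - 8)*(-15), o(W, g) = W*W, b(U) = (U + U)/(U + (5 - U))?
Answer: 97891236/625 ≈ 1.5663e+5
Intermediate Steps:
b(U) = 2*U/5 (b(U) = (2*U)/5 = (2*U)*(1/5) = 2*U/5)
o(W, g) = W**2
n = 390 (n = -26*(-15) = 390)
(n + o(b(6), K))**2 = (390 + ((2/5)*6)**2)**2 = (390 + (12/5)**2)**2 = (390 + 144/25)**2 = (9894/25)**2 = 97891236/625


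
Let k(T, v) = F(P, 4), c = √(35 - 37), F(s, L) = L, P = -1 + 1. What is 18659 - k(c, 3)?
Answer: 18655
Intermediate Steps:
P = 0
c = I*√2 (c = √(-2) = I*√2 ≈ 1.4142*I)
k(T, v) = 4
18659 - k(c, 3) = 18659 - 1*4 = 18659 - 4 = 18655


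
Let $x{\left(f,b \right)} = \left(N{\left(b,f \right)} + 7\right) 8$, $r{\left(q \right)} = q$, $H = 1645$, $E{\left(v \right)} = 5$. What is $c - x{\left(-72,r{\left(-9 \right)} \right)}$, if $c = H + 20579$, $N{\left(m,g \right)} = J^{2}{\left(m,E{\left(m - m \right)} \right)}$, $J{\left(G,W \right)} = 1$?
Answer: $22160$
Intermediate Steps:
$N{\left(m,g \right)} = 1$ ($N{\left(m,g \right)} = 1^{2} = 1$)
$x{\left(f,b \right)} = 64$ ($x{\left(f,b \right)} = \left(1 + 7\right) 8 = 8 \cdot 8 = 64$)
$c = 22224$ ($c = 1645 + 20579 = 22224$)
$c - x{\left(-72,r{\left(-9 \right)} \right)} = 22224 - 64 = 22160$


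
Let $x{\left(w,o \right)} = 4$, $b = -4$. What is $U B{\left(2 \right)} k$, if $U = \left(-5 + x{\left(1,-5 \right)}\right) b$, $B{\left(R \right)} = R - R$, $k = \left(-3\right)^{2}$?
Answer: $0$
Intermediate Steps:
$k = 9$
$B{\left(R \right)} = 0$
$U = 4$ ($U = \left(-5 + 4\right) \left(-4\right) = \left(-1\right) \left(-4\right) = 4$)
$U B{\left(2 \right)} k = 4 \cdot 0 \cdot 9 = 0 \cdot 9 = 0$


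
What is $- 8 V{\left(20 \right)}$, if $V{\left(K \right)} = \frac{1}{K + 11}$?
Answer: $- \frac{8}{31} \approx -0.25806$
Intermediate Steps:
$V{\left(K \right)} = \frac{1}{11 + K}$
$- 8 V{\left(20 \right)} = - \frac{8}{11 + 20} = - \frac{8}{31}$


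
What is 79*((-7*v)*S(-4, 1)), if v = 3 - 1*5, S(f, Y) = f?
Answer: -4424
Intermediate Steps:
v = -2 (v = 3 - 5 = -2)
79*((-7*v)*S(-4, 1)) = 79*(-7*(-2)*(-4)) = 79*(14*(-4)) = 79*(-56) = -4424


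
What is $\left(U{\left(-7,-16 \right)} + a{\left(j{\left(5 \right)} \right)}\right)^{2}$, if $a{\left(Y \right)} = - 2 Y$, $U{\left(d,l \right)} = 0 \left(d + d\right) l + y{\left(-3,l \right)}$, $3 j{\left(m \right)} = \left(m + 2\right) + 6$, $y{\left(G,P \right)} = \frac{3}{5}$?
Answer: $\frac{14641}{225} \approx 65.071$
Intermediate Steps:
$y{\left(G,P \right)} = \frac{3}{5}$ ($y{\left(G,P \right)} = 3 \cdot \frac{1}{5} = \frac{3}{5}$)
$j{\left(m \right)} = \frac{8}{3} + \frac{m}{3}$ ($j{\left(m \right)} = \frac{\left(m + 2\right) + 6}{3} = \frac{\left(2 + m\right) + 6}{3} = \frac{8 + m}{3} = \frac{8}{3} + \frac{m}{3}$)
$U{\left(d,l \right)} = \frac{3}{5}$ ($U{\left(d,l \right)} = 0 \left(d + d\right) l + \frac{3}{5} = 0 \cdot 2 d l + \frac{3}{5} = 0 l + \frac{3}{5} = 0 + \frac{3}{5} = \frac{3}{5}$)
$\left(U{\left(-7,-16 \right)} + a{\left(j{\left(5 \right)} \right)}\right)^{2} = \left(\frac{3}{5} - 2 \left(\frac{8}{3} + \frac{1}{3} \cdot 5\right)\right)^{2} = \left(\frac{3}{5} - 2 \left(\frac{8}{3} + \frac{5}{3}\right)\right)^{2} = \left(\frac{3}{5} - \frac{26}{3}\right)^{2} = \left(- \frac{121}{15}\right)^{2} = \frac{14641}{225}$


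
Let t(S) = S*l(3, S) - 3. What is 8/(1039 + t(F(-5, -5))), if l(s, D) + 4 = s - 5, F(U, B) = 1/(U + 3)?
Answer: 8/1039 ≈ 0.0076997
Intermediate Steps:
F(U, B) = 1/(3 + U)
l(s, D) = -9 + s (l(s, D) = -4 + (s - 5) = -4 + (-5 + s) = -9 + s)
t(S) = -3 - 6*S (t(S) = S*(-9 + 3) - 3 = S*(-6) - 3 = -6*S - 3 = -3 - 6*S)
8/(1039 + t(F(-5, -5))) = 8/(1039 + (-3 - 6/(3 - 5))) = 8/(1039 + (-3 - 6/(-2))) = 8/(1039 + (-3 - 6*(-½))) = 8/(1039 + (-3 + 3)) = 8/(1039 + 0) = 8/1039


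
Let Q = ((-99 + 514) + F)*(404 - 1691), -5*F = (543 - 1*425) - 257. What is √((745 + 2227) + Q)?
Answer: I*√14172790/5 ≈ 752.94*I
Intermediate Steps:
F = 139/5 (F = -((543 - 1*425) - 257)/5 = -((543 - 425) - 257)/5 = -(118 - 257)/5 = -⅕*(-139) = 139/5 ≈ 27.800)
Q = -2849418/5 (Q = ((-99 + 514) + 139/5)*(404 - 1691) = (415 + 139/5)*(-1287) = (2214/5)*(-1287) = -2849418/5 ≈ -5.6988e+5)
√((745 + 2227) + Q) = √((745 + 2227) - 2849418/5) = √(2972 - 2849418/5) = √(-2834558/5) = I*√14172790/5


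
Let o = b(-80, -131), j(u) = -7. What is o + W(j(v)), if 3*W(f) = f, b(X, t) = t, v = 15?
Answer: -400/3 ≈ -133.33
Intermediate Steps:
W(f) = f/3
o = -131
o + W(j(v)) = -131 + (⅓)*(-7) = -131 - 7/3 = -400/3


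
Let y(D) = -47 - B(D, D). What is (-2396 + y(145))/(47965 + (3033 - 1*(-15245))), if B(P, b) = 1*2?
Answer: -815/22081 ≈ -0.036910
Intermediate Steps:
B(P, b) = 2
y(D) = -49 (y(D) = -47 - 1*2 = -47 - 2 = -49)
(-2396 + y(145))/(47965 + (3033 - 1*(-15245))) = (-2396 - 49)/(47965 + (3033 - 1*(-15245))) = -2445/(47965 + (3033 + 15245)) = -2445/(47965 + 18278) = -2445/66243 = -2445*1/66243 = -815/22081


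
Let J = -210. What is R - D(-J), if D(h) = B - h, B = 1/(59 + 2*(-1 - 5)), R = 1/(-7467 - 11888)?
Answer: 191014448/909685 ≈ 209.98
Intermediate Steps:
R = -1/19355 (R = 1/(-19355) = -1/19355 ≈ -5.1666e-5)
B = 1/47 (B = 1/(59 + 2*(-6)) = 1/(59 - 12) = 1/47 ≈ 0.021277)
D(h) = 1/47 - h
R - D(-J) = -1/19355 - (1/47 - (-1)*(-210)) = -1/19355 - (1/47 - 1*210) = -1/19355 - (1/47 - 210) = -1/19355 - 1*(-9869/47) = -1/19355 + 9869/47 = 191014448/909685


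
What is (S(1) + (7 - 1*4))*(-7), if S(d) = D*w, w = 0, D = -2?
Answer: -21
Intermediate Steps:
S(d) = 0 (S(d) = -2*0 = 0)
(S(1) + (7 - 1*4))*(-7) = (0 + (7 - 1*4))*(-7) = (0 + (7 - 4))*(-7) = (0 + 3)*(-7) = 3*(-7) = -21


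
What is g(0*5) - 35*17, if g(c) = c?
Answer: -595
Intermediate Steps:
g(0*5) - 35*17 = 0*5 - 35*17 = 0 - 595 = -595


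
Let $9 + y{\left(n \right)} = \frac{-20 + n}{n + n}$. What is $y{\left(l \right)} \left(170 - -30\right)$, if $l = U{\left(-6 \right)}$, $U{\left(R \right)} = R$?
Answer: $- \frac{4100}{3} \approx -1366.7$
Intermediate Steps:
$l = -6$
$y{\left(n \right)} = -9 + \frac{-20 + n}{2 n}$ ($y{\left(n \right)} = -9 + \frac{-20 + n}{n + n} = -9 + \frac{-20 + n}{2 n}$)
$y{\left(l \right)} \left(170 - -30\right) = \left(- \frac{17}{2} - \frac{10}{-6}\right) \left(170 - -30\right) = \left(- \frac{17}{2} - - \frac{5}{3}\right) \left(170 + 30\right) = \left(- \frac{17}{2} + \frac{5}{3}\right) 200 = \left(- \frac{41}{6}\right) 200 = - \frac{4100}{3}$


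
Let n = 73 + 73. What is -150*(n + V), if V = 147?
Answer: -43950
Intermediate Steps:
n = 146
-150*(n + V) = -150*(146 + 147) = -150*293 = -43950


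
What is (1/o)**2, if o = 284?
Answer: 1/80656 ≈ 1.2398e-5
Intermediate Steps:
(1/o)**2 = (1/284)**2 = 1/80656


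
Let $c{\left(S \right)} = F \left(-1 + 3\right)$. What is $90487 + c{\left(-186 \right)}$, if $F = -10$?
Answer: $90467$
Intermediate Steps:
$c{\left(S \right)} = -20$ ($c{\left(S \right)} = - 10 \left(-1 + 3\right) = \left(-10\right) 2 = -20$)
$90487 + c{\left(-186 \right)} = 90487 - 20 = 90467$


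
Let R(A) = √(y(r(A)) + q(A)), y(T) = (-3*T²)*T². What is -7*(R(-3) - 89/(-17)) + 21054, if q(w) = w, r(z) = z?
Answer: 357295/17 - 7*I*√246 ≈ 21017.0 - 109.79*I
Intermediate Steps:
y(T) = -3*T⁴
R(A) = √(A - 3*A⁴) (R(A) = √(-3*A⁴ + A) = √(A - 3*A⁴))
-7*(R(-3) - 89/(-17)) + 21054 = -7*(√(-3 - 3*(-3)⁴) - 89/(-17)) + 21054 = -7*(√(-3 - 3*81) - 89*(-1/17)) + 21054 = -7*(√(-3 - 243) + 89/17) + 21054 = -7*(√(-246) + 89/17) + 21054 = -7*(I*√246 + 89/17) + 21054 = -7*(89/17 + I*√246) + 21054 = (-623/17 - 7*I*√246) + 21054 = 357295/17 - 7*I*√246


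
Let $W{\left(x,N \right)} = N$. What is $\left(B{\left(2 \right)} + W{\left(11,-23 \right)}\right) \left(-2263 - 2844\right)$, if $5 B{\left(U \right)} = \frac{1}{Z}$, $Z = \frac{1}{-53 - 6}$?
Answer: $\frac{888618}{5} \approx 1.7772 \cdot 10^{5}$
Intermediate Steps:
$Z = - \frac{1}{59}$ ($Z = \frac{1}{-59} = - \frac{1}{59} \approx -0.016949$)
$B{\left(U \right)} = - \frac{59}{5}$ ($B{\left(U \right)} = \frac{1}{5 \left(- \frac{1}{59}\right)} = \frac{1}{5} \left(-59\right) = - \frac{59}{5}$)
$\left(B{\left(2 \right)} + W{\left(11,-23 \right)}\right) \left(-2263 - 2844\right) = \left(- \frac{59}{5} - 23\right) \left(-2263 - 2844\right) = \left(- \frac{174}{5}\right) \left(-5107\right) = \frac{888618}{5}$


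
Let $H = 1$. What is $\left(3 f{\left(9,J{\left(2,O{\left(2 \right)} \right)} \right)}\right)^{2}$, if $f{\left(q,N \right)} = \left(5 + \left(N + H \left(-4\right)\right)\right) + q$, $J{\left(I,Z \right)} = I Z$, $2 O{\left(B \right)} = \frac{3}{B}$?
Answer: $\frac{4761}{4} \approx 1190.3$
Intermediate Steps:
$O{\left(B \right)} = \frac{3}{2 B}$ ($O{\left(B \right)} = \frac{3 \frac{1}{B}}{2} = \frac{3}{2 B}$)
$f{\left(q,N \right)} = 1 + N + q$ ($f{\left(q,N \right)} = \left(5 + \left(N + 1 \left(-4\right)\right)\right) + q = \left(5 + \left(N - 4\right)\right) + q = \left(5 + \left(-4 + N\right)\right) + q = \left(1 + N\right) + q = 1 + N + q$)
$\left(3 f{\left(9,J{\left(2,O{\left(2 \right)} \right)} \right)}\right)^{2} = \left(3 \left(1 + 2 \frac{3}{2 \cdot 2} + 9\right)\right)^{2} = \left(3 \left(1 + 2 \cdot \frac{3}{2} \cdot \frac{1}{2} + 9\right)\right)^{2} = \left(3 \left(1 + 2 \cdot \frac{3}{4} + 9\right)\right)^{2} = \left(3 \left(1 + \frac{3}{2} + 9\right)\right)^{2} = \left(3 \cdot \frac{23}{2}\right)^{2} = \left(\frac{69}{2}\right)^{2} = \frac{4761}{4}$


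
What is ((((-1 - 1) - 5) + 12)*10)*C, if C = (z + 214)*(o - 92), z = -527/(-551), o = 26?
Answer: -390855300/551 ≈ -7.0936e+5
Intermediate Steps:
z = 527/551 (z = -527*(-1/551) = 527/551 ≈ 0.95644)
C = -7817106/551 (C = (527/551 + 214)*(26 - 92) = (118441/551)*(-66) = -7817106/551 ≈ -14187.)
((((-1 - 1) - 5) + 12)*10)*C = ((((-1 - 1) - 5) + 12)*10)*(-7817106/551) = (((-2 - 5) + 12)*10)*(-7817106/551) = ((-7 + 12)*10)*(-7817106/551) = (5*10)*(-7817106/551) = 50*(-7817106/551) = -390855300/551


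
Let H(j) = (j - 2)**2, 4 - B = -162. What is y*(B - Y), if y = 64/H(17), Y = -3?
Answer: 10816/225 ≈ 48.071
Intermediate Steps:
B = 166 (B = 4 - 1*(-162) = 4 + 162 = 166)
H(j) = (-2 + j)**2
y = 64/225 (y = 64/((-2 + 17)**2) = 64/(15**2) = 64/225 ≈ 0.28444)
y*(B - Y) = 64*(166 - 1*(-3))/225 = 64*(166 + 3)/225 = (64/225)*169 = 10816/225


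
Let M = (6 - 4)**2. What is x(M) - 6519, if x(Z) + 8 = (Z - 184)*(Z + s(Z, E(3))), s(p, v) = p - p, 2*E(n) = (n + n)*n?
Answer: -7247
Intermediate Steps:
E(n) = n**2 (E(n) = ((n + n)*n)/2 = ((2*n)*n)/2 = (2*n**2)/2 = n**2)
M = 4 (M = 2**2 = 4)
s(p, v) = 0
x(Z) = -8 + Z*(-184 + Z) (x(Z) = -8 + (Z - 184)*(Z + 0) = -8 + (-184 + Z)*Z = -8 + Z*(-184 + Z))
x(M) - 6519 = (-8 + 4**2 - 184*4) - 6519 = (-8 + 16 - 736) - 6519 = -728 - 6519 = -7247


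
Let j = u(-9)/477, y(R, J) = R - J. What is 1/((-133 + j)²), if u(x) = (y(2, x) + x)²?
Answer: 227529/4024252969 ≈ 5.6539e-5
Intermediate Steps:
u(x) = 4 (u(x) = ((2 - x) + x)² = 2² = 4)
j = 4/477 ≈ 0.0083857
1/((-133 + j)²) = 1/((-133 + 4/477)²) = 1/((-63437/477)²) = 1/(4024252969/227529) = 227529/4024252969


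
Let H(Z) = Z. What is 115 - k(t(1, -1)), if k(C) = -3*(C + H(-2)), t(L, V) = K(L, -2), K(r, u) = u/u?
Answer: 112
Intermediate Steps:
K(r, u) = 1
t(L, V) = 1
k(C) = 6 - 3*C (k(C) = -3*(C - 2) = -3*(-2 + C) = 6 - 3*C)
115 - k(t(1, -1)) = 115 - (6 - 3*1) = 115 - (6 - 3) = 115 - 1*3 = 115 - 3 = 112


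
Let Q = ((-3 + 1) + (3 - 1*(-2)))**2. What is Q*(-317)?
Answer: -2853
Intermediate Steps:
Q = 9 (Q = (-2 + (3 + 2))**2 = (-2 + 5)**2 = 3**2 = 9)
Q*(-317) = 9*(-317) = -2853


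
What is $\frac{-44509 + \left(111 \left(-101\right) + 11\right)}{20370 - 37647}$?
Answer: $\frac{55709}{17277} \approx 3.2245$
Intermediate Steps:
$\frac{-44509 + \left(111 \left(-101\right) + 11\right)}{20370 - 37647} = \frac{-44509 + \left(-11211 + 11\right)}{-17277} = \left(-44509 - 11200\right) \left(- \frac{1}{17277}\right) = \left(-55709\right) \left(- \frac{1}{17277}\right) = \frac{55709}{17277}$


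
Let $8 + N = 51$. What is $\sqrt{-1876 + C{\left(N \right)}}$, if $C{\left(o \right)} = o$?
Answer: $i \sqrt{1833} \approx 42.814 i$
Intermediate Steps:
$N = 43$ ($N = -8 + 51 = 43$)
$\sqrt{-1876 + C{\left(N \right)}} = \sqrt{-1876 + 43} = \sqrt{-1833} = i \sqrt{1833}$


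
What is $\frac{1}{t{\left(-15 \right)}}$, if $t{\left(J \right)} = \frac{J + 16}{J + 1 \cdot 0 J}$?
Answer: $-15$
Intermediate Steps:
$t{\left(J \right)} = \frac{16 + J}{J}$ ($t{\left(J \right)} = \frac{16 + J}{J + 0 J} = \frac{16 + J}{J + 0} = \frac{16 + J}{J}$)
$\frac{1}{t{\left(-15 \right)}} = \frac{1}{\frac{1}{-15} \left(16 - 15\right)} = \frac{1}{\left(- \frac{1}{15}\right) 1} = \frac{1}{- \frac{1}{15}} = -15$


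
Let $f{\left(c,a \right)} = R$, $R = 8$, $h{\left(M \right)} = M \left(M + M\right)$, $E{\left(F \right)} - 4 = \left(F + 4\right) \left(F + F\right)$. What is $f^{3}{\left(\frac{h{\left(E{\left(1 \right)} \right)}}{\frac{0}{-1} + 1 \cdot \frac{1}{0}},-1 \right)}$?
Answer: $512$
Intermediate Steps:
$E{\left(F \right)} = 4 + 2 F \left(4 + F\right)$ ($E{\left(F \right)} = 4 + \left(F + 4\right) \left(F + F\right) = 4 + \left(4 + F\right) 2 F = 4 + 2 F \left(4 + F\right)$)
$h{\left(M \right)} = 2 M^{2}$ ($h{\left(M \right)} = M 2 M = 2 M^{2}$)
$f{\left(c,a \right)} = 8$
$f^{3}{\left(\frac{h{\left(E{\left(1 \right)} \right)}}{\frac{0}{-1} + 1 \cdot \frac{1}{0}},-1 \right)} = 8^{3} = 512$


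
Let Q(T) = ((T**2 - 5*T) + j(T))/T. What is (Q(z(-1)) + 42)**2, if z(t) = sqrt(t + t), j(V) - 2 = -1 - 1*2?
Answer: 2729/2 + 111*I*sqrt(2) ≈ 1364.5 + 156.98*I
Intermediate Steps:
j(V) = -1 (j(V) = 2 + (-1 - 1*2) = 2 + (-1 - 2) = 2 - 3 = -1)
z(t) = sqrt(2)*sqrt(t) (z(t) = sqrt(2*t) = sqrt(2)*sqrt(t))
Q(T) = (-1 + T**2 - 5*T)/T (Q(T) = ((T**2 - 5*T) - 1)/T = (-1 + T**2 - 5*T)/T)
(Q(z(-1)) + 42)**2 = ((-5 + sqrt(2)*sqrt(-1) - 1/(sqrt(2)*sqrt(-1))) + 42)**2 = ((-5 + sqrt(2)*I - 1/(sqrt(2)*I)) + 42)**2 = ((-5 + I*sqrt(2) - 1/(I*sqrt(2))) + 42)**2 = ((-5 + I*sqrt(2) - (-1)*I*sqrt(2)/2) + 42)**2 = ((-5 + I*sqrt(2) + I*sqrt(2)/2) + 42)**2 = ((-5 + 3*I*sqrt(2)/2) + 42)**2 = (37 + 3*I*sqrt(2)/2)**2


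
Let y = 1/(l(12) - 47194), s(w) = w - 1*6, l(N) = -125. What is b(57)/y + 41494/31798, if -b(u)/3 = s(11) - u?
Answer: -117362645089/15899 ≈ -7.3818e+6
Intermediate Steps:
s(w) = -6 + w (s(w) = w - 6 = -6 + w)
b(u) = -15 + 3*u (b(u) = -3*((-6 + 11) - u) = -3*(5 - u) = -15 + 3*u)
y = -1/47319 (y = 1/(-125 - 47194) = 1/(-47319) = -1/47319 ≈ -2.1133e-5)
b(57)/y + 41494/31798 = (-15 + 3*57)/(-1/47319) + 41494/31798 = (-15 + 171)*(-47319) + 41494*(1/31798) = 156*(-47319) + 20747/15899 = -7381764 + 20747/15899 = -117362645089/15899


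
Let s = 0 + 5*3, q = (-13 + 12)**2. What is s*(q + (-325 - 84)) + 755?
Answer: -5365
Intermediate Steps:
q = 1 (q = (-1)**2 = 1)
s = 15 (s = 0 + 15 = 15)
s*(q + (-325 - 84)) + 755 = 15*(1 + (-325 - 84)) + 755 = 15*(1 - 409) + 755 = 15*(-408) + 755 = -6120 + 755 = -5365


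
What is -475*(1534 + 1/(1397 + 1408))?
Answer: -408772745/561 ≈ -7.2865e+5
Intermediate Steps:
-475*(1534 + 1/(1397 + 1408)) = -475*(1534 + 1/2805) = -475*4302871/2805 = -408772745/561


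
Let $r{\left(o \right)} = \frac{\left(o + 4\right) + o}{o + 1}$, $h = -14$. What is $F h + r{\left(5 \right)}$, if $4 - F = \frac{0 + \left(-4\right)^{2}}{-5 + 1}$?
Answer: $- \frac{329}{3} \approx -109.67$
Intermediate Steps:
$r{\left(o \right)} = \frac{4 + 2 o}{1 + o}$ ($r{\left(o \right)} = \frac{\left(4 + o\right) + o}{1 + o} = \frac{4 + 2 o}{1 + o}$)
$F = 8$ ($F = 4 - \frac{0 + \left(-4\right)^{2}}{-5 + 1} = 4 - \frac{0 + 16}{-4} = 4 - 16 \left(- \frac{1}{4}\right) = 4 - -4 = 4 + 4 = 8$)
$F h + r{\left(5 \right)} = 8 \left(-14\right) + \frac{2 \left(2 + 5\right)}{1 + 5} = -112 + 2 \cdot \frac{1}{6} \cdot 7 = -112 + \frac{7}{3} = - \frac{329}{3}$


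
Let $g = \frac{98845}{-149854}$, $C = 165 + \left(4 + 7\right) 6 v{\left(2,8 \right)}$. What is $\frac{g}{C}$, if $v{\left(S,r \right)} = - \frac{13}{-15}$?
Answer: $- \frac{494225}{166487794} \approx -0.0029685$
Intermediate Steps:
$v{\left(S,r \right)} = \frac{13}{15}$ ($v{\left(S,r \right)} = \left(-13\right) \left(- \frac{1}{15}\right) = \frac{13}{15}$)
$C = \frac{1111}{5}$ ($C = 165 + \left(4 + 7\right) 6 \cdot \frac{13}{15} = 165 + 11 \cdot 6 \cdot \frac{13}{15} = 165 + 66 \cdot \frac{13}{15} = 165 + \frac{286}{5} = \frac{1111}{5} \approx 222.2$)
$g = - \frac{98845}{149854}$ ($g = 98845 \left(- \frac{1}{149854}\right) = - \frac{98845}{149854} \approx -0.65961$)
$\frac{g}{C} = - \frac{98845}{149854 \cdot \frac{1111}{5}} = \left(- \frac{98845}{149854}\right) \frac{5}{1111} = - \frac{494225}{166487794}$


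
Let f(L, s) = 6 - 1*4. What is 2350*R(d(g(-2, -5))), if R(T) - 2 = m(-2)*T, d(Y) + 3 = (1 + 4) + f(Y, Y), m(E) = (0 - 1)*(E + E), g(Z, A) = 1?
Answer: 42300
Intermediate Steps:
f(L, s) = 2 (f(L, s) = 6 - 4 = 2)
m(E) = -2*E
d(Y) = 4 (d(Y) = -3 + ((1 + 4) + 2) = -3 + (5 + 2) = -3 + 7 = 4)
R(T) = 2 + 4*T (R(T) = 2 + (-2*(-2))*T = 2 + 4*T)
2350*R(d(g(-2, -5))) = 2350*(2 + 4*4) = 2350*(2 + 16) = 2350*18 = 42300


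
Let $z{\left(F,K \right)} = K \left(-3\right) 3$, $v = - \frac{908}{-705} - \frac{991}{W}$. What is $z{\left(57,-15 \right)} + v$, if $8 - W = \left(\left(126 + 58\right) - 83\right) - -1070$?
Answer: $\frac{112443184}{819915} \approx 137.14$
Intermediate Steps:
$W = -1163$ ($W = 8 - \left(\left(\left(126 + 58\right) - 83\right) - -1070\right) = 8 - \left(\left(184 - 83\right) + 1070\right) = 8 - \left(101 + 1070\right) = 8 - 1171 = -1163$)
$v = \frac{1754659}{819915}$ ($v = - \frac{908}{-705} - \frac{991}{-1163} = \left(-908\right) \left(- \frac{1}{705}\right) - - \frac{991}{1163} = \frac{908}{705} + \frac{991}{1163} = \frac{1754659}{819915} \approx 2.14$)
$z{\left(F,K \right)} = - 9 K$ ($z{\left(F,K \right)} = - 3 K 3 = - 9 K$)
$z{\left(57,-15 \right)} + v = \left(-9\right) \left(-15\right) + \frac{1754659}{819915} = 135 + \frac{1754659}{819915} = \frac{112443184}{819915}$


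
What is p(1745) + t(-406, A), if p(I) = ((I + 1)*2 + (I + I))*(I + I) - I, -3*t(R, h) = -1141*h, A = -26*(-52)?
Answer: 74638937/3 ≈ 2.4880e+7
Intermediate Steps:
A = 1352
t(R, h) = 1141*h/3 (t(R, h) = -(-1141)*h/3 = 1141*h/3)
p(I) = -I + 2*I*(2 + 4*I) (p(I) = ((1 + I)*2 + 2*I)*(2*I) - I = ((2 + 2*I) + 2*I)*(2*I) - I = (2 + 4*I)*(2*I) - I = 2*I*(2 + 4*I) - I = -I + 2*I*(2 + 4*I))
p(1745) + t(-406, A) = 1745*(3 + 8*1745) + (1141/3)*1352 = 1745*(3 + 13960) + 1542632/3 = 1745*13963 + 1542632/3 = 24365435 + 1542632/3 = 74638937/3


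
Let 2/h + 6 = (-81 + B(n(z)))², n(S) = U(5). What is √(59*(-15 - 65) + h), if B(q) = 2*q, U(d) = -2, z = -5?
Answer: 17*I*√851134538/7219 ≈ 68.702*I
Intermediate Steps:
n(S) = -2
h = 2/7219 (h = 2/(-6 + (-81 + 2*(-2))²) = 2/(-6 + (-81 - 4)²) = 2/(-6 + (-85)²) = 2/(-6 + 7225) = 2/7219 ≈ 0.00027705)
√(59*(-15 - 65) + h) = √(59*(-15 - 65) + 2/7219) = √(59*(-80) + 2/7219) = √(-4720 + 2/7219) = √(-34073678/7219) = 17*I*√851134538/7219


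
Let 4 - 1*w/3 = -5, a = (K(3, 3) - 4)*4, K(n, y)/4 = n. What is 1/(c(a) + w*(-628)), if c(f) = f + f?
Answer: -1/16892 ≈ -5.9200e-5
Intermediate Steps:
K(n, y) = 4*n
a = 32 (a = (4*3 - 4)*4 = (12 - 4)*4 = 8*4 = 32)
w = 27 (w = 12 - 3*(-5) = 12 + 15 = 27)
c(f) = 2*f
1/(c(a) + w*(-628)) = 1/(2*32 + 27*(-628)) = 1/(64 - 16956) = 1/(-16892) = -1/16892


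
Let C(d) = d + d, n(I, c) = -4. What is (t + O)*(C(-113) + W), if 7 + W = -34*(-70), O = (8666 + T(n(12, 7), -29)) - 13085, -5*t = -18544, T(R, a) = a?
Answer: -7935312/5 ≈ -1.5871e+6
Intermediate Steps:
t = 18544/5 (t = -⅕*(-18544) = 18544/5 ≈ 3708.8)
C(d) = 2*d
O = -4448 (O = (8666 - 29) - 13085 = 8637 - 13085 = -4448)
W = 2373 (W = -7 - 34*(-70) = -7 + 2380 = 2373)
(t + O)*(C(-113) + W) = (18544/5 - 4448)*(2*(-113) + 2373) = -3696*(-226 + 2373)/5 = -3696/5*2147 = -7935312/5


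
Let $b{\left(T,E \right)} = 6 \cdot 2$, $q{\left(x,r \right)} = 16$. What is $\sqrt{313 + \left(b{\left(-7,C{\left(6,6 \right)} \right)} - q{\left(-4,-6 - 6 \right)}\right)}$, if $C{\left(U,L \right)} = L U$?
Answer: $\sqrt{309} \approx 17.578$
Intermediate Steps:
$b{\left(T,E \right)} = 12$
$\sqrt{313 + \left(b{\left(-7,C{\left(6,6 \right)} \right)} - q{\left(-4,-6 - 6 \right)}\right)} = \sqrt{313 + \left(12 - 16\right)} = \sqrt{313 - 4} = \sqrt{309}$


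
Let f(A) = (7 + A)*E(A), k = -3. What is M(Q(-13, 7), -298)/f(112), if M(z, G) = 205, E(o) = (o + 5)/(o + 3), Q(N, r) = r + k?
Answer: 23575/13923 ≈ 1.6932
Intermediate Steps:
Q(N, r) = -3 + r (Q(N, r) = r - 3 = -3 + r)
E(o) = (5 + o)/(3 + o)
f(A) = (5 + A)*(7 + A)/(3 + A) (f(A) = (7 + A)*((5 + A)/(3 + A)) = (5 + A)*(7 + A)/(3 + A))
M(Q(-13, 7), -298)/f(112) = 205/(((5 + 112)*(7 + 112)/(3 + 112))) = 205/((117*119/115)) = 205/(((1/115)*117*119)) = 205/(13923/115) = 205*(115/13923) = 23575/13923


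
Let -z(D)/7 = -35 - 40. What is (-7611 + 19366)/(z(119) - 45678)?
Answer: -11755/45153 ≈ -0.26034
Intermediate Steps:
z(D) = 525 (z(D) = -7*(-35 - 40) = -7*(-75) = 525)
(-7611 + 19366)/(z(119) - 45678) = (-7611 + 19366)/(525 - 45678) = 11755/(-45153) = 11755*(-1/45153) = -11755/45153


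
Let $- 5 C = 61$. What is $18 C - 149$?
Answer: $- \frac{1843}{5} \approx -368.6$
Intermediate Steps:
$C = - \frac{61}{5}$ ($C = \left(- \frac{1}{5}\right) 61 = - \frac{61}{5} \approx -12.2$)
$18 C - 149 = 18 \left(- \frac{61}{5}\right) - 149 = - \frac{1098}{5} - 149 = - \frac{1843}{5}$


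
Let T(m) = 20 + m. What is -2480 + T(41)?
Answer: -2419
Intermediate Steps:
-2480 + T(41) = -2480 + (20 + 41) = -2480 + 61 = -2419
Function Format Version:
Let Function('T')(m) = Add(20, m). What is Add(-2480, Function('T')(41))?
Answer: -2419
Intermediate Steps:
Add(-2480, Function('T')(41)) = Add(-2480, Add(20, 41)) = Add(-2480, 61) = -2419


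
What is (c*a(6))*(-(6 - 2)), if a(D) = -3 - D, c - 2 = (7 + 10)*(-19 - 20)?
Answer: -23796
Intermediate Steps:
c = -661 (c = 2 + (7 + 10)*(-19 - 20) = 2 + 17*(-39) = 2 - 663 = -661)
(c*a(6))*(-(6 - 2)) = (-661*(-3 - 1*6))*(-(6 - 2)) = (-661*(-3 - 6))*(-1*4) = -661*(-9)*(-4) = 5949*(-4) = -23796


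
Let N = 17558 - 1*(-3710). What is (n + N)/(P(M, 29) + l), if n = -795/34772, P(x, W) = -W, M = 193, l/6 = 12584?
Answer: 739530101/2624416700 ≈ 0.28179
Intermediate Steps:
l = 75504 (l = 6*12584 = 75504)
n = -795/34772 (n = -795*1/34772 = -795/34772 ≈ -0.022863)
N = 21268 (N = 17558 + 3710 = 21268)
(n + N)/(P(M, 29) + l) = (-795/34772 + 21268)/(-1*29 + 75504) = 739530101/(34772*(-29 + 75504)) = (739530101/34772)/75475 = (739530101/34772)*(1/75475) = 739530101/2624416700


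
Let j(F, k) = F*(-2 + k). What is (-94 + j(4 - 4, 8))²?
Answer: 8836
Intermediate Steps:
(-94 + j(4 - 4, 8))² = (-94 + (4 - 4)*(-2 + 8))² = (-94 + 0*6)² = (-94 + 0)² = (-94)² = 8836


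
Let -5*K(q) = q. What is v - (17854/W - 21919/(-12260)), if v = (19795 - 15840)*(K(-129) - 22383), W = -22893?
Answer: -24817445859960307/280668180 ≈ -8.8423e+7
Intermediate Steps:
K(q) = -q/5
v = -88422726 (v = (19795 - 15840)*(-⅕*(-129) - 22383) = 3955*(129/5 - 22383) = 3955*(-111786/5) = -88422726)
v - (17854/W - 21919/(-12260)) = -88422726 - (17854/(-22893) - 21919/(-12260)) = -88422726 - (17854*(-1/22893) - 21919*(-1/12260)) = -88422726 - (-17854/22893 + 21919/12260) = -88422726 - 1*282901627/280668180 = -88422726 - 282901627/280668180 = -24817445859960307/280668180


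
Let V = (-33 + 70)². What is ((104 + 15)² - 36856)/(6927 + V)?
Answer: -1335/488 ≈ -2.7357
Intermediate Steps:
V = 1369 (V = 37² = 1369)
((104 + 15)² - 36856)/(6927 + V) = ((104 + 15)² - 36856)/(6927 + 1369) = (119² - 36856)/8296 = (14161 - 36856)*(1/8296) = -22695*1/8296 = -1335/488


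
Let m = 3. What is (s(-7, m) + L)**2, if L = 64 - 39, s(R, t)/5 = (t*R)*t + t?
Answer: 75625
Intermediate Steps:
s(R, t) = 5*t + 5*R*t**2 (s(R, t) = 5*((t*R)*t + t) = 5*((R*t)*t + t) = 5*(R*t**2 + t) = 5*(t + R*t**2) = 5*t + 5*R*t**2)
L = 25
(s(-7, m) + L)**2 = (5*3*(1 - 7*3) + 25)**2 = (5*3*(1 - 21) + 25)**2 = (5*3*(-20) + 25)**2 = (-300 + 25)**2 = (-275)**2 = 75625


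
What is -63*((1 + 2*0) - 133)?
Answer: 8316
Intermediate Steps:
-63*((1 + 2*0) - 133) = -63*((1 + 0) - 133) = -63*(1 - 133) = -63*(-132) = 8316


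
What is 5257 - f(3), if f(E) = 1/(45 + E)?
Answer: 252335/48 ≈ 5257.0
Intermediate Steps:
5257 - f(3) = 5257 - 1/(45 + 3) = 5257 - 1/48 = 252335/48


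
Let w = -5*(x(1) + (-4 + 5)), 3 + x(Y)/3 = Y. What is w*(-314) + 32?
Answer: -7818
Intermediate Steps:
x(Y) = -9 + 3*Y
w = 25 (w = -5*((-9 + 3*1) + (-4 + 5)) = -5*((-9 + 3) + 1) = -5*(-6 + 1) = -5*(-5) = 25)
w*(-314) + 32 = 25*(-314) + 32 = -7850 + 32 = -7818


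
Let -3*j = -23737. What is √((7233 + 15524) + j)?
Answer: 2*√69006/3 ≈ 175.13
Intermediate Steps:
j = 23737/3 (j = -⅓*(-23737) = 23737/3 ≈ 7912.3)
√((7233 + 15524) + j) = √((7233 + 15524) + 23737/3) = √(22757 + 23737/3) = √(92008/3) = 2*√69006/3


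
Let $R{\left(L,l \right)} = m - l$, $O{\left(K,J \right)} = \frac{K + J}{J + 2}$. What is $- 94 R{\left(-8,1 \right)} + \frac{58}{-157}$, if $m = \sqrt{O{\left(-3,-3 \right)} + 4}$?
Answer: $\frac{14700}{157} - 94 \sqrt{10} \approx -203.62$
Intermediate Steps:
$O{\left(K,J \right)} = \frac{J + K}{2 + J}$
$m = \sqrt{10}$ ($m = \sqrt{\frac{-3 - 3}{2 - 3} + 4} = \sqrt{\frac{1}{-1} \left(-6\right) + 4} = \sqrt{\left(-1\right) \left(-6\right) + 4} = \sqrt{6 + 4} = \sqrt{10} \approx 3.1623$)
$R{\left(L,l \right)} = \sqrt{10} - l$
$- 94 R{\left(-8,1 \right)} + \frac{58}{-157} = - 94 \left(\sqrt{10} - 1\right) + \frac{58}{-157} = - 94 \left(\sqrt{10} - 1\right) + 58 \left(- \frac{1}{157}\right) = - 94 \left(-1 + \sqrt{10}\right) - \frac{58}{157} = \left(94 - 94 \sqrt{10}\right) - \frac{58}{157} = \frac{14700}{157} - 94 \sqrt{10}$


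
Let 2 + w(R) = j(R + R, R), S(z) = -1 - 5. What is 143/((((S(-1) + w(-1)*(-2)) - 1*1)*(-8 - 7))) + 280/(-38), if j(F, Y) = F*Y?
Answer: -11983/1995 ≈ -6.0065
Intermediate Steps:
S(z) = -6
w(R) = -2 + 2*R**2 (w(R) = -2 + (R + R)*R = -2 + (2*R)*R = -2 + 2*R**2)
143/((((S(-1) + w(-1)*(-2)) - 1*1)*(-8 - 7))) + 280/(-38) = 143/((((-6 + (-2 + 2*(-1)**2)*(-2)) - 1*1)*(-8 - 7))) + 280/(-38) = 143/((((-6 + (-2 + 2*1)*(-2)) - 1)*(-15))) + 280*(-1/38) = 143/((((-6 + (-2 + 2)*(-2)) - 1)*(-15))) - 140/19 = 143/((((-6 + 0*(-2)) - 1)*(-15))) - 140/19 = 143/((((-6 + 0) - 1)*(-15))) - 140/19 = 143/(((-6 - 1)*(-15))) - 140/19 = 143/((-7*(-15))) - 140/19 = 143/105 - 140/19 = -11983/1995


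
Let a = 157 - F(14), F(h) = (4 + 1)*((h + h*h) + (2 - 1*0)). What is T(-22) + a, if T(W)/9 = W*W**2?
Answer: -96735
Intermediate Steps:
T(W) = 9*W**3 (T(W) = 9*(W*W**2) = 9*W**3)
F(h) = 10 + 5*h + 5*h**2 (F(h) = 5*((h + h**2) + (2 + 0)) = 5*((h + h**2) + 2) = 5*(2 + h + h**2) = 10 + 5*h + 5*h**2)
a = -903 (a = 157 - (10 + 5*14 + 5*14**2) = 157 - (10 + 70 + 5*196) = 157 - (10 + 70 + 980) = 157 - 1*1060 = 157 - 1060 = -903)
T(-22) + a = 9*(-22)**3 - 903 = 9*(-10648) - 903 = -95832 - 903 = -96735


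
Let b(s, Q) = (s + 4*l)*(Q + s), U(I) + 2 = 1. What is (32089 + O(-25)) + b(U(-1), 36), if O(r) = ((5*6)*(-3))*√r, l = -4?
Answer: 31494 - 450*I ≈ 31494.0 - 450.0*I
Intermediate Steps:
U(I) = -1 (U(I) = -2 + 1 = -1)
b(s, Q) = (-16 + s)*(Q + s) (b(s, Q) = (s + 4*(-4))*(Q + s) = (s - 16)*(Q + s) = (-16 + s)*(Q + s))
O(r) = -90*√r (O(r) = (30*(-3))*√r = -90*√r)
(32089 + O(-25)) + b(U(-1), 36) = (32089 - 450*I) + ((-1)² - 16*36 - 16*(-1) + 36*(-1)) = (32089 - 450*I) + (1 - 576 + 16 - 36) = (32089 - 450*I) - 595 = 31494 - 450*I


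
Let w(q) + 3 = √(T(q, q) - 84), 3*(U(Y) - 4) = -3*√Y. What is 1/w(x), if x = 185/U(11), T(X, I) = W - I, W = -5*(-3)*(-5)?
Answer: -1/(3 - I*√(159 + 185/(4 - √11))) ≈ -0.0068382 - 0.047251*I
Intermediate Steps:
W = -75 (W = 15*(-5) = -75)
U(Y) = 4 - √Y (U(Y) = 4 + (-3*√Y)/3 = 4 - √Y)
T(X, I) = -75 - I
x = 185/(4 - √11) ≈ 270.72
w(q) = -3 + √(-159 - q) (w(q) = -3 + √((-75 - q) - 84) = -3 + √(-159 - q))
1/w(x) = 1/(-3 + √(-159 - (148 + 37*√11))) = 1/(-3 + √(-159 + (-148 - 37*√11))) = 1/(-3 + √(-307 - 37*√11))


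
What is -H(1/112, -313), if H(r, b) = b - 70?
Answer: 383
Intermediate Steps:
H(r, b) = -70 + b
-H(1/112, -313) = -(-70 - 313) = -1*(-383) = 383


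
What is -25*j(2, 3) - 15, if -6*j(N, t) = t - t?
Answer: -15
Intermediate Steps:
j(N, t) = 0 (j(N, t) = -(t - t)/6 = -⅙*0 = 0)
-25*j(2, 3) - 15 = -25*0 - 15 = 0 - 15 = -15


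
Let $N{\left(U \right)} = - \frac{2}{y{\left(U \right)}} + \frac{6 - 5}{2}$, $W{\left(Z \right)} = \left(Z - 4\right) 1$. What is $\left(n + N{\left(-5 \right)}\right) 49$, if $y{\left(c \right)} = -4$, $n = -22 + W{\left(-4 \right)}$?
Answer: $-1421$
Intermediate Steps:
$W{\left(Z \right)} = -4 + Z$ ($W{\left(Z \right)} = \left(-4 + Z\right) 1 = -4 + Z$)
$n = -30$ ($n = -22 - 8 = -30$)
$N{\left(U \right)} = 1$ ($N{\left(U \right)} = - \frac{2}{-4} + \frac{6 - 5}{2} = \left(-2\right) \left(- \frac{1}{4}\right) + \left(6 - 5\right) \frac{1}{2} = \frac{1}{2} + 1 \cdot \frac{1}{2} = \frac{1}{2} + \frac{1}{2} = 1$)
$\left(n + N{\left(-5 \right)}\right) 49 = \left(-30 + 1\right) 49 = \left(-29\right) 49 = -1421$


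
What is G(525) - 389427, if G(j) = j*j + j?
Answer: -113277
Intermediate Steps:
G(j) = j + j² (G(j) = j² + j = j + j²)
G(525) - 389427 = 525*(1 + 525) - 389427 = 525*526 - 389427 = 276150 - 389427 = -113277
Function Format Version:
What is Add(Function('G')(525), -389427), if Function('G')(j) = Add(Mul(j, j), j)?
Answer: -113277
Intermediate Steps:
Function('G')(j) = Add(j, Pow(j, 2)) (Function('G')(j) = Add(Pow(j, 2), j) = Add(j, Pow(j, 2)))
Add(Function('G')(525), -389427) = Add(Mul(525, Add(1, 525)), -389427) = Add(Mul(525, 526), -389427) = Add(276150, -389427) = -113277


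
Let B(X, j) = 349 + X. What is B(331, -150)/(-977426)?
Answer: -340/488713 ≈ -0.00069570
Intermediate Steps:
B(331, -150)/(-977426) = (349 + 331)/(-977426) = 680*(-1/977426) = -340/488713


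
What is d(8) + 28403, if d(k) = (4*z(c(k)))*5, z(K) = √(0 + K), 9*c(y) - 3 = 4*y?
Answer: 28403 + 20*√35/3 ≈ 28442.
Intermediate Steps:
c(y) = ⅓ + 4*y/9 (c(y) = ⅓ + (4*y)/9 = ⅓ + 4*y/9)
z(K) = √K
d(k) = 20*√(⅓ + 4*k/9) (d(k) = (4*√(⅓ + 4*k/9))*5 = 20*√(⅓ + 4*k/9))
d(8) + 28403 = 20*√(3 + 4*8)/3 + 28403 = 20*√(3 + 32)/3 + 28403 = 20*√35/3 + 28403 = 28403 + 20*√35/3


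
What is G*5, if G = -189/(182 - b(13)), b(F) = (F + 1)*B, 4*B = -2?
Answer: -5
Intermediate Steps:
B = -½ (B = (¼)*(-2) = -½ ≈ -0.50000)
b(F) = -½ - F/2 (b(F) = (F + 1)*(-½) = (1 + F)*(-½) = -½ - F/2)
G = -1 (G = -189/(182 - (-½ - ½*13)) = -189/(182 - (-½ - 13/2)) = -189/(182 - 1*(-7)) = -189/(182 + 7) = -189/189 = -189*1/189 = -1)
G*5 = -1*5 = -5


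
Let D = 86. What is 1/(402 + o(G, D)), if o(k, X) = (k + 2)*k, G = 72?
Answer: 1/5730 ≈ 0.00017452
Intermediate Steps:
o(k, X) = k*(2 + k) (o(k, X) = (2 + k)*k = k*(2 + k))
1/(402 + o(G, D)) = 1/(402 + 72*(2 + 72)) = 1/(402 + 72*74) = 1/(402 + 5328) = 1/5730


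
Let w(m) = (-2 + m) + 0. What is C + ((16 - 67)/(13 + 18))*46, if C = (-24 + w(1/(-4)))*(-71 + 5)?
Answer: 102723/62 ≈ 1656.8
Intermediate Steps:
w(m) = -2 + m
C = 3465/2 (C = (-24 + (-2 + 1/(-4)))*(-71 + 5) = (-24 + (-2 + 1*(-¼)))*(-66) = (-24 + (-2 - ¼))*(-66) = (-24 - 9/4)*(-66) = -105/4*(-66) = 3465/2 ≈ 1732.5)
C + ((16 - 67)/(13 + 18))*46 = 3465/2 + ((16 - 67)/(13 + 18))*46 = 3465/2 - 51/31*46 = 3465/2 - 2346/31 = 102723/62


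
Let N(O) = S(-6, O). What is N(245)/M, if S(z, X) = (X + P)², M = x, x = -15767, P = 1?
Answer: -60516/15767 ≈ -3.8381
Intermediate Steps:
M = -15767
S(z, X) = (1 + X)² (S(z, X) = (X + 1)² = (1 + X)²)
N(O) = (1 + O)²
N(245)/M = (1 + 245)²/(-15767) = 246²*(-1/15767) = 60516*(-1/15767) = -60516/15767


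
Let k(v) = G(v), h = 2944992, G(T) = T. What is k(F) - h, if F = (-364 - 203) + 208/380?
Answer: -279828053/95 ≈ -2.9456e+6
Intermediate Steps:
F = -53813/95 (F = -567 + 208*(1/380) = -567 + 52/95 = -53813/95 ≈ -566.45)
k(v) = v
k(F) - h = -53813/95 - 1*2944992 = -53813/95 - 2944992 = -279828053/95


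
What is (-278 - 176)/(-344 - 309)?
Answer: 454/653 ≈ 0.69525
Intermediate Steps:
(-278 - 176)/(-344 - 309) = -454/(-653) = -454*(-1/653) = 454/653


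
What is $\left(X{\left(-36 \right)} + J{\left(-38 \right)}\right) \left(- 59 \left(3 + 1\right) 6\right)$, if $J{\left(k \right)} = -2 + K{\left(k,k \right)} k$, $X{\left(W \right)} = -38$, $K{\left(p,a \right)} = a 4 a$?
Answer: $310851648$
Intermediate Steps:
$K{\left(p,a \right)} = 4 a^{2}$ ($K{\left(p,a \right)} = 4 a a = 4 a^{2}$)
$J{\left(k \right)} = -2 + 4 k^{3}$ ($J{\left(k \right)} = -2 + 4 k^{2} k = -2 + 4 k^{3}$)
$\left(X{\left(-36 \right)} + J{\left(-38 \right)}\right) \left(- 59 \left(3 + 1\right) 6\right) = \left(-38 + \left(-2 + 4 \left(-38\right)^{3}\right)\right) \left(- 59 \left(3 + 1\right) 6\right) = \left(-38 + \left(-2 + 4 \left(-54872\right)\right)\right) \left(- 59 \cdot 4 \cdot 6\right) = \left(-38 - 219490\right) \left(\left(-59\right) 24\right) = \left(-38 - 219490\right) \left(-1416\right) = \left(-219528\right) \left(-1416\right) = 310851648$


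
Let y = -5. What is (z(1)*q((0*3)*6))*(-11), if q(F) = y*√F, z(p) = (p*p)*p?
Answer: 0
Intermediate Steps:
z(p) = p³ (z(p) = p²*p = p³)
q(F) = -5*√F
(z(1)*q((0*3)*6))*(-11) = (1³*(-5*0*√6))*(-11) = (1*(-5*√(0*6)))*(-11) = (1*(-5*√0))*(-11) = (1*(-5*0))*(-11) = (1*0)*(-11) = 0*(-11) = 0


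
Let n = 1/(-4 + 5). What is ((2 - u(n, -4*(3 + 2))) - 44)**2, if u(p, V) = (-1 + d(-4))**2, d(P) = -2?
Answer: 2601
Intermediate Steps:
n = 1 (n = 1/1 = 1)
u(p, V) = 9 (u(p, V) = (-1 - 2)**2 = (-3)**2 = 9)
((2 - u(n, -4*(3 + 2))) - 44)**2 = ((2 - 1*9) - 44)**2 = ((2 - 9) - 44)**2 = (-7 - 44)**2 = (-51)**2 = 2601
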